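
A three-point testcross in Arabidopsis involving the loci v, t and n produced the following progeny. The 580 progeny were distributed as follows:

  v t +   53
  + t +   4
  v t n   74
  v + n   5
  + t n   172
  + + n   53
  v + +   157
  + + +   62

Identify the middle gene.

n

The two most frequent reciprocal classes, + t n and v + +, are the parental types, so the F1 was + t n / v + +.
The two rarest classes, + t + and v + n, are the double crossovers. Comparing them with the parentals, only the n allele has switched, so n is the middle locus and the order is v – n – t.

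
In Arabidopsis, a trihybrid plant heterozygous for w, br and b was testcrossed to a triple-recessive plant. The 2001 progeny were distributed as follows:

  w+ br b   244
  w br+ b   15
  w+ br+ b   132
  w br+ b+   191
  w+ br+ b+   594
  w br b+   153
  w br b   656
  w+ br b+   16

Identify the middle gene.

br

The two most frequent reciprocal classes, w+ br+ b+ and w br b, are the parental types, so the F1 was w+ br+ b+ / w br b.
The two rarest classes, w+ br b+ and w br+ b, are the double crossovers. Comparing them with the parentals, only the br allele has switched, so br is the middle locus and the order is b – br – w.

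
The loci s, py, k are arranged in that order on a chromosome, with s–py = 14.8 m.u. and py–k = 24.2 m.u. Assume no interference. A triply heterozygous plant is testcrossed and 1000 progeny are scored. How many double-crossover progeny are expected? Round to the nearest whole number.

Map distances give recombination frequencies of 0.148 and 0.242 for the two intervals.
With no interference, expected double-crossover frequency = 0.148 × 0.242 = 0.03582.
Expected number = 0.03582 × 1000 = 35.82 ≈ 36.

36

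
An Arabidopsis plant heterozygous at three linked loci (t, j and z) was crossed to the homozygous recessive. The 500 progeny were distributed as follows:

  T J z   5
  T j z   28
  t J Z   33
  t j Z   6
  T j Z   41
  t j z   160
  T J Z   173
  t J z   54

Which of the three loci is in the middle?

The two most frequent reciprocal classes, T J Z and t j z, are the parental types, so the F1 was T J Z / t j z.
The two rarest classes, T J z and t j Z, are the double crossovers. Comparing them with the parentals, only the z allele has switched, so z is the middle locus and the order is t – z – j.

z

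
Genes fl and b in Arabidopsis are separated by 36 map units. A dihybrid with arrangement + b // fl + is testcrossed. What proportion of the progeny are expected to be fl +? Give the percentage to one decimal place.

32.0%

A map distance of 36 map units corresponds to a recombination frequency of 0.360.
The F1 is + b / fl +, so fl + is a parental gamete class with expected frequency (1 − r)/2 = 0.640/2 = 0.3200.
That is 0.3200 = 32.0% of the progeny.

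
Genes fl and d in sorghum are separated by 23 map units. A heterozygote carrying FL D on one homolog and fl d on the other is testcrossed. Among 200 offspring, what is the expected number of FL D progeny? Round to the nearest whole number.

77

A map distance of 23 map units corresponds to a recombination frequency of 0.230.
The F1 is FL D / fl d, so FL D is a parental gamete class with expected frequency (1 − r)/2 = 0.770/2 = 0.3850.
Expected number = 0.3850 × 200 = 77.00 ≈ 77.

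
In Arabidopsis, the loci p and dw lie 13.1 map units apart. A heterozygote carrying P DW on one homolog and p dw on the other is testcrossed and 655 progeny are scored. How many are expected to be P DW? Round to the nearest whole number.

285

A map distance of 13.1 map units corresponds to a recombination frequency of 0.131.
The F1 is P DW / p dw, so P DW is a parental gamete class with expected frequency (1 − r)/2 = 0.869/2 = 0.4345.
Expected number = 0.4345 × 655 = 284.60 ≈ 285.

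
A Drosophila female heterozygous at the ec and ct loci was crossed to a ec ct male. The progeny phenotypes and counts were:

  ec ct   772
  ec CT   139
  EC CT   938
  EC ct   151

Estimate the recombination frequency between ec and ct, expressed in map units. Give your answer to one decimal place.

The two most frequent classes, EC CT (938) and ec ct (772), are the parental types, so the F1 was EC CT / ec ct.
The recombinant classes are EC ct and ec CT: 151 + 139 = 290.
Recombination frequency = 290/2000 = 0.1450 ≈ 14.5%, i.e. 14.5 map units.

14.5 map units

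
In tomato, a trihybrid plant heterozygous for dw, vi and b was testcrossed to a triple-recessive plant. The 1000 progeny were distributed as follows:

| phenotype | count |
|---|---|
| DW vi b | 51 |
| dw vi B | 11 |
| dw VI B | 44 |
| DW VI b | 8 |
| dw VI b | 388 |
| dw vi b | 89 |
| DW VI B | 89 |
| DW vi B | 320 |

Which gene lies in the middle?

dw

The two most frequent reciprocal classes, DW vi B and dw VI b, are the parental types, so the F1 was DW vi B / dw VI b.
The two rarest classes, dw vi B and DW VI b, are the double crossovers. Comparing them with the parentals, only the dw allele has switched, so dw is the middle locus and the order is b – dw – vi.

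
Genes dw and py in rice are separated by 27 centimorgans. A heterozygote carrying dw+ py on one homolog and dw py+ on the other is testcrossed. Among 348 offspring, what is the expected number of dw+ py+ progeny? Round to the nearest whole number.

47

A map distance of 27 centimorgans corresponds to a recombination frequency of 0.270.
The F1 is dw+ py / dw py+, so dw+ py+ is a recombinant gamete class with expected frequency r/2 = 0.270/2 = 0.1350.
Expected number = 0.1350 × 348 = 46.98 ≈ 47.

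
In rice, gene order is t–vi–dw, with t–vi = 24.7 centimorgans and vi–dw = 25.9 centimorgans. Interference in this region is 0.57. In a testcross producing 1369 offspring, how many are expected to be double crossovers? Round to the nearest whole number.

38

Map distances give recombination frequencies of 0.247 and 0.259 for the two intervals.
With interference 0.57 (so coincidence = 0.43), expected double-crossover frequency = 0.247 × 0.259 × 0.43 = 0.02751.
Expected number = 0.02751 × 1369 = 37.66 ≈ 38.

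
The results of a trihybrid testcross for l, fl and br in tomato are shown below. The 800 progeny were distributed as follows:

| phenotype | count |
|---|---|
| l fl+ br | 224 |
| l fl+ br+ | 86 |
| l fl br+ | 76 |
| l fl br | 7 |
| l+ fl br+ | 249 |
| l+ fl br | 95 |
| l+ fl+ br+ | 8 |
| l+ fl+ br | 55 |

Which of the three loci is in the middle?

fl

The two most frequent reciprocal classes, l fl+ br and l+ fl br+, are the parental types, so the F1 was l fl+ br / l+ fl br+.
The two rarest classes, l fl br and l+ fl+ br+, are the double crossovers. Comparing them with the parentals, only the fl allele has switched, so fl is the middle locus and the order is l – fl – br.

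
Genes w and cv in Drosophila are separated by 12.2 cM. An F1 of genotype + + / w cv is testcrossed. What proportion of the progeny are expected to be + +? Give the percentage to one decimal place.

43.9%

A map distance of 12.2 cM corresponds to a recombination frequency of 0.122.
The F1 is + + / w cv, so + + is a parental gamete class with expected frequency (1 − r)/2 = 0.878/2 = 0.4390.
That is 0.4390 = 43.9% of the progeny.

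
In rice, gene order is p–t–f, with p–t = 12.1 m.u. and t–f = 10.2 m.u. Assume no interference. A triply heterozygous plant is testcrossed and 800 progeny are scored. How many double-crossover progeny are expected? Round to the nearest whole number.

10

Map distances give recombination frequencies of 0.121 and 0.102 for the two intervals.
With no interference, expected double-crossover frequency = 0.121 × 0.102 = 0.01234.
Expected number = 0.01234 × 800 = 9.87 ≈ 10.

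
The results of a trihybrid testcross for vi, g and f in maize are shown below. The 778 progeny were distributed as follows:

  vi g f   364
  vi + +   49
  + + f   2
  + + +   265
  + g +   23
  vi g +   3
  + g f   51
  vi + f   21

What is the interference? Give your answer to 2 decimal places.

The two most frequent reciprocal classes, vi g f and + + +, are the parental types, so the F1 was vi g f / + + +.
The two rarest classes, vi g + and + + f, are the double crossovers. Comparing them with the parentals, only the f allele has switched, so f is the middle locus and the order is g – f – vi.
g–f: (44 + 5)/778 = 0.0630; f–vi: (100 + 5)/778 = 0.1350.
Expected DCO frequency = 0.0630 × 0.1350 ≈ 0.00851; observed = 5/778 ≈ 0.00643.
Coefficient of coincidence = 0.00643/0.00851 ≈ 0.76; interference = 1 − 0.76 = 0.24.

0.24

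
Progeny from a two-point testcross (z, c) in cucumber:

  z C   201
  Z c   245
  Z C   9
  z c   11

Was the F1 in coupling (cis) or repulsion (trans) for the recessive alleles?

The two most frequent classes are Z c (245) and z C (201); these are the parental (non-recombinant) types.
So the F1 carried Z c on one chromosome and z C on the other — the recessive alleles are on opposite chromosomes (trans / repulsion).

trans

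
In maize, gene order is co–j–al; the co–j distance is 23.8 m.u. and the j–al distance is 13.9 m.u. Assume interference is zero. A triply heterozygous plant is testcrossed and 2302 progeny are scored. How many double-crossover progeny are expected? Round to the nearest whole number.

76

Map distances give recombination frequencies of 0.238 and 0.139 for the two intervals.
With no interference, expected double-crossover frequency = 0.238 × 0.139 = 0.03308.
Expected number = 0.03308 × 2302 = 76.15 ≈ 76.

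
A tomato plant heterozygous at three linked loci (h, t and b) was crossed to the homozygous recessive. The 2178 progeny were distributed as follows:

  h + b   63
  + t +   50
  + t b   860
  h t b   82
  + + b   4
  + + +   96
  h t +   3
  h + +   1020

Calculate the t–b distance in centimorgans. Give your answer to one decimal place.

The two most frequent reciprocal classes, + t b and h + +, are the parental types, so the F1 was + t b / h + +.
The two rarest classes, + + b and h t +, are the double crossovers. Comparing them with the parentals, only the t allele has switched, so t is the middle locus and the order is b – t – h.
Crossovers in the b–t interval produce the single-crossover classes + t + and h + b (50 + 63 = 113) plus the double crossovers (7).
RF(b–t) = (113 + 7) / 2178 = 120/2178 = 0.0551 → 5.5 centimorgans.

5.5 centimorgans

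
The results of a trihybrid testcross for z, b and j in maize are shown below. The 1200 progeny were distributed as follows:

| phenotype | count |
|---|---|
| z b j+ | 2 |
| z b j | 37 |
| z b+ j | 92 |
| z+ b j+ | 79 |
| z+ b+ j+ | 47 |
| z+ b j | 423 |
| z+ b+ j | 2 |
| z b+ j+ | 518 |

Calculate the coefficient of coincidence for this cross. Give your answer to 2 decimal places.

The two most frequent reciprocal classes, z b+ j+ and z+ b j, are the parental types, so the F1 was z b+ j+ / z+ b j.
The two rarest classes, z b j+ and z+ b+ j, are the double crossovers. Comparing them with the parentals, only the b allele has switched, so b is the middle locus and the order is z – b – j.
z–b: (84 + 4)/1200 = 0.0733; b–j: (171 + 4)/1200 = 0.1458.
Expected DCO frequency = 0.0733 × 0.1458 ≈ 0.01069; observed = 4/1200 ≈ 0.00333.
Coefficient of coincidence = 0.00333/0.01069 ≈ 0.31.

0.31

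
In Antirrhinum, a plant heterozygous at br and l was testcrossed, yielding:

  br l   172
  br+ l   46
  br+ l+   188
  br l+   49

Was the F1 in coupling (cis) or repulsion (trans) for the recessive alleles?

The two most frequent classes are br+ l+ (188) and br l (172); these are the parental (non-recombinant) types.
So the F1 carried br+ l+ on one chromosome and br l on the other — the recessive alleles are on the same chromosome (cis / coupling).

cis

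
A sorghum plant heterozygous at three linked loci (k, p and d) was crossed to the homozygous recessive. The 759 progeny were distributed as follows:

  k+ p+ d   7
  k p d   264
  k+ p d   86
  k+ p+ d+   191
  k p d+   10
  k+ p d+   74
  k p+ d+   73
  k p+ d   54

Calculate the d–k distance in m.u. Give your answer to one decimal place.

23.2 m.u.

The two most frequent reciprocal classes, k p d and k+ p+ d+, are the parental types, so the F1 was k p d / k+ p+ d+.
The two rarest classes, k p d+ and k+ p+ d, are the double crossovers. Comparing them with the parentals, only the d allele has switched, so d is the middle locus and the order is k – d – p.
Crossovers in the k–d interval produce the single-crossover classes k+ p d and k p+ d+ (86 + 73 = 159) plus the double crossovers (17).
RF(k–d) = (159 + 17) / 759 = 176/759 = 0.2319 → 23.2 m.u.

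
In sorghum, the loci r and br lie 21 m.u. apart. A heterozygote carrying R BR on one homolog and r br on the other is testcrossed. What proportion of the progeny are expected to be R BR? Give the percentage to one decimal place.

A map distance of 21 m.u. corresponds to a recombination frequency of 0.210.
The F1 is R BR / r br, so R BR is a parental gamete class with expected frequency (1 − r)/2 = 0.790/2 = 0.3950.
That is 0.3950 = 39.5% of the progeny.

39.5%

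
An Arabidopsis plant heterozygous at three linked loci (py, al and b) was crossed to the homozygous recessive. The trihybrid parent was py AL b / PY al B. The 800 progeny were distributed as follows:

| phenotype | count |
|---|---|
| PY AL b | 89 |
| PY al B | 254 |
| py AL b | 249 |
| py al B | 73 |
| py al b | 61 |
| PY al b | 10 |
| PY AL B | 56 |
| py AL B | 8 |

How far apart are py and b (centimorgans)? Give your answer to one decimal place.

22.5 centimorgans

The two rarest classes, py AL B and PY al b, are the double crossovers. Comparing them with the parentals, only the b allele has switched, so b is the middle locus and the order is py – b – al.
Crossovers in the py–b interval produce the single-crossover classes PY AL b and py al B (89 + 73 = 162) plus the double crossovers (18).
RF(py–b) = (162 + 18) / 800 = 180/800 = 0.2250 → 22.5 centimorgans.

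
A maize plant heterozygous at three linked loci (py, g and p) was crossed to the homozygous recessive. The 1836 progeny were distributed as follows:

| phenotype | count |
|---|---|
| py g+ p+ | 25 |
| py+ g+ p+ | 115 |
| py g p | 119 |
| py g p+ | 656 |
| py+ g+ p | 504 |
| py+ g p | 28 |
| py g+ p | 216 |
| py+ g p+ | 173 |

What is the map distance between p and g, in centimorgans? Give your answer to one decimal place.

The two most frequent reciprocal classes, py+ g+ p and py g p+, are the parental types, so the F1 was py+ g+ p / py g p+.
The two rarest classes, py+ g p and py g+ p+, are the double crossovers. Comparing them with the parentals, only the g allele has switched, so g is the middle locus and the order is py – g – p.
Crossovers in the g–p interval produce the single-crossover classes py+ g+ p+ and py g p (115 + 119 = 234) plus the double crossovers (53).
RF(g–p) = (234 + 53) / 1836 = 287/1836 = 0.1563 → 15.6 centimorgans.

15.6 centimorgans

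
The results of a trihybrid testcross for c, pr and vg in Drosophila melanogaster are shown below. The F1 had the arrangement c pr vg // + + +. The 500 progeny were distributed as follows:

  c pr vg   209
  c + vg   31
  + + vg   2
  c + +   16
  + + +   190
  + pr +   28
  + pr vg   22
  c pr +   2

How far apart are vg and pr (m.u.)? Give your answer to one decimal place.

12.6 m.u.

The two rarest classes, c pr + and + + vg, are the double crossovers. Comparing them with the parentals, only the vg allele has switched, so vg is the middle locus and the order is pr – vg – c.
Crossovers in the pr–vg interval produce the single-crossover classes c + vg and + pr + (31 + 28 = 59) plus the double crossovers (4).
RF(pr–vg) = (59 + 4) / 500 = 63/500 = 0.1260 → 12.6 m.u.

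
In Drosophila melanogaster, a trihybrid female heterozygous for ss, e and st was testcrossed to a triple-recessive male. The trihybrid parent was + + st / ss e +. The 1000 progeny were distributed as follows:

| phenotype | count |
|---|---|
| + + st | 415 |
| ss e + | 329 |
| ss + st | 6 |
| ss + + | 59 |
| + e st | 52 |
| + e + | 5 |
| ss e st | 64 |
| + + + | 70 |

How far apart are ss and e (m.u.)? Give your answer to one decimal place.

The two rarest classes, ss + st and + e +, are the double crossovers. Comparing them with the parentals, only the ss allele has switched, so ss is the middle locus and the order is e – ss – st.
Crossovers in the e–ss interval produce the single-crossover classes + e st and ss + + (52 + 59 = 111) plus the double crossovers (11).
RF(e–ss) = (111 + 11) / 1000 = 122/1000 = 0.1220 → 12.2 m.u.

12.2 m.u.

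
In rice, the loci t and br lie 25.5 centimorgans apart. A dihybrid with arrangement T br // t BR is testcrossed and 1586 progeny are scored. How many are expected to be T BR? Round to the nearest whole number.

202

A map distance of 25.5 centimorgans corresponds to a recombination frequency of 0.255.
The F1 is T br / t BR, so T BR is a recombinant gamete class with expected frequency r/2 = 0.255/2 = 0.1275.
Expected number = 0.1275 × 1586 = 202.22 ≈ 202.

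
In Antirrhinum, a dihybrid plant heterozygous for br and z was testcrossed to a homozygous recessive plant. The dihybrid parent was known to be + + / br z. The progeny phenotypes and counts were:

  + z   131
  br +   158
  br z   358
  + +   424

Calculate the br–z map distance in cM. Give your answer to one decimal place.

27.0 cM

The recombinant classes are + z and br +: 131 + 158 = 289.
Recombination frequency = 289/1071 = 0.2698 ≈ 27.0%, i.e. 27.0 cM.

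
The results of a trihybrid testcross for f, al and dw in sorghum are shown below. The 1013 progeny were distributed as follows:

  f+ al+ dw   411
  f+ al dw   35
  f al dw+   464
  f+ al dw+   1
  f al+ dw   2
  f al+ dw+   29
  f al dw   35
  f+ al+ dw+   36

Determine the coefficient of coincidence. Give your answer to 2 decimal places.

0.61

The two most frequent reciprocal classes, f+ al+ dw and f al dw+, are the parental types, so the F1 was f+ al+ dw / f al dw+.
The two rarest classes, f al+ dw and f+ al dw+, are the double crossovers. Comparing them with the parentals, only the f allele has switched, so f is the middle locus and the order is al – f – dw.
al–f: (64 + 3)/1013 = 0.0661; f–dw: (71 + 3)/1013 = 0.0731.
Expected DCO frequency = 0.0661 × 0.0731 ≈ 0.00483; observed = 3/1013 ≈ 0.00296.
Coefficient of coincidence = 0.00296/0.00483 ≈ 0.61.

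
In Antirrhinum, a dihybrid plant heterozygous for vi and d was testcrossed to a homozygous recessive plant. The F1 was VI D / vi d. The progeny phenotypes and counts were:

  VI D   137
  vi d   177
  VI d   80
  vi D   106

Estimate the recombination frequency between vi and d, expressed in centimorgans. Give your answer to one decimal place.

37.2 centimorgans

The recombinant classes are VI d and vi D: 80 + 106 = 186.
Recombination frequency = 186/500 = 0.3720 ≈ 37.2%, i.e. 37.2 centimorgans.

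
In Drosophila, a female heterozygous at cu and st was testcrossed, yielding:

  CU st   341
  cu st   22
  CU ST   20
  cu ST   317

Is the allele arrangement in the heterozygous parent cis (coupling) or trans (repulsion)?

The two most frequent classes are CU st (341) and cu ST (317); these are the parental (non-recombinant) types.
So the F1 carried CU st on one chromosome and cu ST on the other — the recessive alleles are on opposite chromosomes (trans / repulsion).

trans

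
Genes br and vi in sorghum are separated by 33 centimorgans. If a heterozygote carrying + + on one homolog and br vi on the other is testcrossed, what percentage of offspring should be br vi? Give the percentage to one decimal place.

A map distance of 33 centimorgans corresponds to a recombination frequency of 0.330.
The F1 is + + / br vi, so br vi is a parental gamete class with expected frequency (1 − r)/2 = 0.670/2 = 0.3350.
That is 0.3350 = 33.5% of the progeny.

33.5%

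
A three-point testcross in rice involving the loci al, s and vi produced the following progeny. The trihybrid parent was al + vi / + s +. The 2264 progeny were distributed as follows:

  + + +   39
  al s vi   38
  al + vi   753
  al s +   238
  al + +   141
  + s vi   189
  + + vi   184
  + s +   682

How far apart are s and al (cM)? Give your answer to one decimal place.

22.0 cM

The two rarest classes, al s vi and + + +, are the double crossovers. Comparing them with the parentals, only the s allele has switched, so s is the middle locus and the order is al – s – vi.
Crossovers in the al–s interval produce the single-crossover classes + + vi and al s + (184 + 238 = 422) plus the double crossovers (77).
RF(al–s) = (422 + 77) / 2264 = 499/2264 = 0.2204 → 22.0 cM.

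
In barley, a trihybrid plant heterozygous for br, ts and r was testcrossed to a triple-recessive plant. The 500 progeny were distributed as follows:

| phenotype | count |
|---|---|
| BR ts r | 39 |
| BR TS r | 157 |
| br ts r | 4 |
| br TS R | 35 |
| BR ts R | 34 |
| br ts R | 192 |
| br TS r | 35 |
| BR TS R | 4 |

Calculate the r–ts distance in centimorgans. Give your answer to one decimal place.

16.4 centimorgans

The two most frequent reciprocal classes, BR TS r and br ts R, are the parental types, so the F1 was BR TS r / br ts R.
The two rarest classes, BR TS R and br ts r, are the double crossovers. Comparing them with the parentals, only the r allele has switched, so r is the middle locus and the order is br – r – ts.
Crossovers in the r–ts interval produce the single-crossover classes BR ts r and br TS R (39 + 35 = 74) plus the double crossovers (8).
RF(r–ts) = (74 + 8) / 500 = 82/500 = 0.1640 → 16.4 centimorgans.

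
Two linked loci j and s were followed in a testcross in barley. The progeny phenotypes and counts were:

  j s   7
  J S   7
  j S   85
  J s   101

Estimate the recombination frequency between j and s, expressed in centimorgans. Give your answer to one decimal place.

The two most frequent classes, J s (101) and j S (85), are the parental types, so the F1 was J s / j S.
The recombinant classes are J S and j s: 7 + 7 = 14.
Recombination frequency = 14/200 = 0.0700 ≈ 7.0%, i.e. 7.0 centimorgans.

7.0 centimorgans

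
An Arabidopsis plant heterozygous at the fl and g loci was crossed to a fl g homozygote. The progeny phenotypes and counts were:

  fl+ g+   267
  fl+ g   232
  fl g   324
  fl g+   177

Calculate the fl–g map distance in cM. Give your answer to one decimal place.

40.9 cM

The two most frequent classes, fl+ g+ (267) and fl g (324), are the parental types, so the F1 was fl+ g+ / fl g.
The recombinant classes are fl+ g and fl g+: 232 + 177 = 409.
Recombination frequency = 409/1000 = 0.4090 ≈ 40.9%, i.e. 40.9 cM.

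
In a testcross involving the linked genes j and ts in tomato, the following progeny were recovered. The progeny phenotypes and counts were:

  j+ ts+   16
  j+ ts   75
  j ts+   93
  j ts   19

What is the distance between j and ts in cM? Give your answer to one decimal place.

The two most frequent classes, j+ ts (75) and j ts+ (93), are the parental types, so the F1 was j+ ts / j ts+.
The recombinant classes are j+ ts+ and j ts: 16 + 19 = 35.
Recombination frequency = 35/203 = 0.1724 ≈ 17.2%, i.e. 17.2 cM.

17.2 cM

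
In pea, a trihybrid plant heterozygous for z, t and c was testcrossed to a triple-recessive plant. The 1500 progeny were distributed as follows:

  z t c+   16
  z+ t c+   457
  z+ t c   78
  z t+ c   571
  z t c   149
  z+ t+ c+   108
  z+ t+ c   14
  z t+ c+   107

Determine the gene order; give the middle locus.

The two most frequent reciprocal classes, z+ t c+ and z t+ c, are the parental types, so the F1 was z+ t c+ / z t+ c.
The two rarest classes, z t c+ and z+ t+ c, are the double crossovers. Comparing them with the parentals, only the z allele has switched, so z is the middle locus and the order is t – z – c.

z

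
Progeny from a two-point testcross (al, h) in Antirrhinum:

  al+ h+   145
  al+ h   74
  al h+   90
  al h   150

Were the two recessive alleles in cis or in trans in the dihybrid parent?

cis

The two most frequent classes are al+ h+ (145) and al h (150); these are the parental (non-recombinant) types.
So the F1 carried al+ h+ on one chromosome and al h on the other — the recessive alleles are on the same chromosome (cis / coupling).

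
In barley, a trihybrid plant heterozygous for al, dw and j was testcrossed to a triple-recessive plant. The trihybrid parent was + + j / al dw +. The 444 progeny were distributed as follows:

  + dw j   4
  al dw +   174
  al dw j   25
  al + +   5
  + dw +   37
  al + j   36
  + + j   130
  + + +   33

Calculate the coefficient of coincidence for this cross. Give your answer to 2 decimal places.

The two rarest classes, + dw j and al + +, are the double crossovers. Comparing them with the parentals, only the dw allele has switched, so dw is the middle locus and the order is j – dw – al.
j–dw: (58 + 9)/444 = 0.1509; dw–al: (73 + 9)/444 = 0.1847.
Expected DCO frequency = 0.1509 × 0.1847 ≈ 0.02787; observed = 9/444 ≈ 0.02027.
Coefficient of coincidence = 0.02027/0.02787 ≈ 0.73.

0.73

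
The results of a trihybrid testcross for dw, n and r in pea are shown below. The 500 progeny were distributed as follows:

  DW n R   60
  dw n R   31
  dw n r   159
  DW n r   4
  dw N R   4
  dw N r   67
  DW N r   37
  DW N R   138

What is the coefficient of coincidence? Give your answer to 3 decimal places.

The two most frequent reciprocal classes, dw n r and DW N R, are the parental types, so the F1 was dw n r / DW N R.
The two rarest classes, DW n r and dw N R, are the double crossovers. Comparing them with the parentals, only the dw allele has switched, so dw is the middle locus and the order is r – dw – n.
r–dw: (68 + 8)/500 = 0.1520; dw–n: (127 + 8)/500 = 0.2700.
Expected DCO frequency = 0.1520 × 0.2700 ≈ 0.04104; observed = 8/500 ≈ 0.01600.
Coefficient of coincidence = 0.01600/0.04104 ≈ 0.390.

0.390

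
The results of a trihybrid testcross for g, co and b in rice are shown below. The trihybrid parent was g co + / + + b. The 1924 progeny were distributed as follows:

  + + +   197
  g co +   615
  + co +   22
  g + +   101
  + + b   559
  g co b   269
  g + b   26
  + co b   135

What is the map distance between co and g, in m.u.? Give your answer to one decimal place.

14.8 m.u.

The two rarest classes, + co + and g + b, are the double crossovers. Comparing them with the parentals, only the g allele has switched, so g is the middle locus and the order is b – g – co.
Crossovers in the g–co interval produce the single-crossover classes g + + and + co b (101 + 135 = 236) plus the double crossovers (48).
RF(g–co) = (236 + 48) / 1924 = 284/1924 = 0.1476 → 14.8 m.u.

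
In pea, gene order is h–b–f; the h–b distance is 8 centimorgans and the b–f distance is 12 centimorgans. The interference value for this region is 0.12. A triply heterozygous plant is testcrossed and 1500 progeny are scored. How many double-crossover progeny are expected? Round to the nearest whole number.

Map distances give recombination frequencies of 0.080 and 0.120 for the two intervals.
With interference 0.12 (so coincidence = 0.88), expected double-crossover frequency = 0.080 × 0.120 × 0.88 = 0.00845.
Expected number = 0.00845 × 1500 = 12.67 ≈ 13.

13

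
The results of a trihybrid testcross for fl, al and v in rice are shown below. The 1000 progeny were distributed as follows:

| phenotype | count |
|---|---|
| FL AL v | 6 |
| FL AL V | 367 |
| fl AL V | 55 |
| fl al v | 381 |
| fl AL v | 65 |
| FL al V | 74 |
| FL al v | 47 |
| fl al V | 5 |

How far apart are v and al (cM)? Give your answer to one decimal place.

15.0 cM

The two most frequent reciprocal classes, FL AL V and fl al v, are the parental types, so the F1 was FL AL V / fl al v.
The two rarest classes, FL AL v and fl al V, are the double crossovers. Comparing them with the parentals, only the v allele has switched, so v is the middle locus and the order is al – v – fl.
Crossovers in the al–v interval produce the single-crossover classes FL al V and fl AL v (74 + 65 = 139) plus the double crossovers (11).
RF(al–v) = (139 + 11) / 1000 = 150/1000 = 0.1500 → 15.0 cM.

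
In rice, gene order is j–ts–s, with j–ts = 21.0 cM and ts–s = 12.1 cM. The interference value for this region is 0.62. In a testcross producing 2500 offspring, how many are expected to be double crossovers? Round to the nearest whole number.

24

Map distances give recombination frequencies of 0.210 and 0.121 for the two intervals.
With interference 0.62 (so coincidence = 0.38), expected double-crossover frequency = 0.210 × 0.121 × 0.38 = 0.00966.
Expected number = 0.00966 × 2500 = 24.14 ≈ 24.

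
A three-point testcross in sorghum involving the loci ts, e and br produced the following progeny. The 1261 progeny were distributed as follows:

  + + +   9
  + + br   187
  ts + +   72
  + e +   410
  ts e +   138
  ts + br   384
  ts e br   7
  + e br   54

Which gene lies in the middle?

The two most frequent reciprocal classes, ts + br and + e +, are the parental types, so the F1 was ts + br / + e +.
The two rarest classes, ts e br and + + +, are the double crossovers. Comparing them with the parentals, only the e allele has switched, so e is the middle locus and the order is br – e – ts.

e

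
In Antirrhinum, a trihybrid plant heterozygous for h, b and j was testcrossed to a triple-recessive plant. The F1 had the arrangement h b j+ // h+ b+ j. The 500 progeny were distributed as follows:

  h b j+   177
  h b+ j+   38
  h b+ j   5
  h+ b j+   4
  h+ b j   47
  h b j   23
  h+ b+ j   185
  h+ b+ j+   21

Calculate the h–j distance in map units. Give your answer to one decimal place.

The two rarest classes, h+ b j+ and h b+ j, are the double crossovers. Comparing them with the parentals, only the h allele has switched, so h is the middle locus and the order is b – h – j.
Crossovers in the h–j interval produce the single-crossover classes h b j and h+ b+ j+ (23 + 21 = 44) plus the double crossovers (9).
RF(h–j) = (44 + 9) / 500 = 53/500 = 0.1060 → 10.6 map units.

10.6 map units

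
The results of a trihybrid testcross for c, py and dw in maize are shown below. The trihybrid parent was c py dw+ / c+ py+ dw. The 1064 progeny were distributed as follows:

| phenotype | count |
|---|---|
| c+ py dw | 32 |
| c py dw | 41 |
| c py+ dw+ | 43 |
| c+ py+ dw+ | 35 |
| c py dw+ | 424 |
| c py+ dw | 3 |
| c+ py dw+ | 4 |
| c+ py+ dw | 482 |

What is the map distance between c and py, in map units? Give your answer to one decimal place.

The two rarest classes, c+ py dw+ and c py+ dw, are the double crossovers. Comparing them with the parentals, only the c allele has switched, so c is the middle locus and the order is py – c – dw.
Crossovers in the py–c interval produce the single-crossover classes c py+ dw+ and c+ py dw (43 + 32 = 75) plus the double crossovers (7).
RF(py–c) = (75 + 7) / 1064 = 82/1064 = 0.0771 → 7.7 map units.

7.7 map units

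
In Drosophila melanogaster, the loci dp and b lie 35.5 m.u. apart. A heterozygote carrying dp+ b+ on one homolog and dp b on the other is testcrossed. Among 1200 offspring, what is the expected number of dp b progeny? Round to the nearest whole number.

A map distance of 35.5 m.u. corresponds to a recombination frequency of 0.355.
The F1 is dp+ b+ / dp b, so dp b is a parental gamete class with expected frequency (1 − r)/2 = 0.645/2 = 0.3225.
Expected number = 0.3225 × 1200 = 387.00 ≈ 387.

387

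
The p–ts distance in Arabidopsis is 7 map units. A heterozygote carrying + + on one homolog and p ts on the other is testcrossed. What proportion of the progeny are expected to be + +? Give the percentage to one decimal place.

A map distance of 7 map units corresponds to a recombination frequency of 0.070.
The F1 is + + / p ts, so + + is a parental gamete class with expected frequency (1 − r)/2 = 0.930/2 = 0.4650.
That is 0.4650 = 46.5% of the progeny.

46.5%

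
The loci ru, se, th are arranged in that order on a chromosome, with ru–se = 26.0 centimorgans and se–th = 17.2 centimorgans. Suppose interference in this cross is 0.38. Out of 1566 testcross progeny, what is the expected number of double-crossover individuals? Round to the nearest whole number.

43

Map distances give recombination frequencies of 0.260 and 0.172 for the two intervals.
With interference 0.38 (so coincidence = 0.62), expected double-crossover frequency = 0.260 × 0.172 × 0.62 = 0.02773.
Expected number = 0.02773 × 1566 = 43.42 ≈ 43.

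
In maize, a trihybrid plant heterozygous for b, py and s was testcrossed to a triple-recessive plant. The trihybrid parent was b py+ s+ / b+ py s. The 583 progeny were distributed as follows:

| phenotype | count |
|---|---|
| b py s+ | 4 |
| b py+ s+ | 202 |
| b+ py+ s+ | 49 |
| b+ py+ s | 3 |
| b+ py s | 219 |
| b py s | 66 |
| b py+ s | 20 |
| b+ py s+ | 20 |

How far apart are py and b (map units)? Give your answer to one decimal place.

20.9 map units

The two rarest classes, b py s+ and b+ py+ s, are the double crossovers. Comparing them with the parentals, only the py allele has switched, so py is the middle locus and the order is s – py – b.
Crossovers in the py–b interval produce the single-crossover classes b+ py+ s+ and b py s (49 + 66 = 115) plus the double crossovers (7).
RF(py–b) = (115 + 7) / 583 = 122/583 = 0.2093 → 20.9 map units.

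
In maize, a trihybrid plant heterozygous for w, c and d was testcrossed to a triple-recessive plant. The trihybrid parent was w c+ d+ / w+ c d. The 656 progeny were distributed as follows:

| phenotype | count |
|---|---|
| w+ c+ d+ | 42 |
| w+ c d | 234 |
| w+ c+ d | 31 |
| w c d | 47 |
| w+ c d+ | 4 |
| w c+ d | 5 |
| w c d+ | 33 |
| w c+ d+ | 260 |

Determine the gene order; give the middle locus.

The two rarest classes, w c+ d and w+ c d+, are the double crossovers. Comparing them with the parentals, only the d allele has switched, so d is the middle locus and the order is c – d – w.

d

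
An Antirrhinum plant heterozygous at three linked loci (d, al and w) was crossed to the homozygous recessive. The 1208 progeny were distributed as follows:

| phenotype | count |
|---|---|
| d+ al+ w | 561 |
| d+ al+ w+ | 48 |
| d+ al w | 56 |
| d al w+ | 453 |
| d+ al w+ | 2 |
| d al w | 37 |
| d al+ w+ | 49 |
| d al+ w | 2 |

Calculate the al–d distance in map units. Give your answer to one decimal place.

9.0 map units

The two most frequent reciprocal classes, d al w+ and d+ al+ w, are the parental types, so the F1 was d al w+ / d+ al+ w.
The two rarest classes, d+ al w+ and d al+ w, are the double crossovers. Comparing them with the parentals, only the d allele has switched, so d is the middle locus and the order is w – d – al.
Crossovers in the d–al interval produce the single-crossover classes d al+ w+ and d+ al w (49 + 56 = 105) plus the double crossovers (4).
RF(d–al) = (105 + 4) / 1208 = 109/1208 = 0.0902 → 9.0 map units.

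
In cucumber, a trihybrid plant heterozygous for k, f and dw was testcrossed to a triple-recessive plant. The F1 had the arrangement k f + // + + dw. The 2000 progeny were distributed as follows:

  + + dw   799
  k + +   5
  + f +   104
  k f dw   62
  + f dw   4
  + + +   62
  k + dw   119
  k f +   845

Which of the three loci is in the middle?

The two rarest classes, k + + and + f dw, are the double crossovers. Comparing them with the parentals, only the f allele has switched, so f is the middle locus and the order is dw – f – k.

f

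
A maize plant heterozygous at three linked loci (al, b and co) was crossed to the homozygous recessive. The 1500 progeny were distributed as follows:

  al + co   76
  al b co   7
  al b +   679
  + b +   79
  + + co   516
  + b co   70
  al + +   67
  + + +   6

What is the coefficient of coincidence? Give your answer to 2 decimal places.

0.77

The two most frequent reciprocal classes, + + co and al b +, are the parental types, so the F1 was + + co / al b +.
The two rarest classes, + + + and al b co, are the double crossovers. Comparing them with the parentals, only the co allele has switched, so co is the middle locus and the order is al – co – b.
al–co: (155 + 13)/1500 = 0.1120; co–b: (137 + 13)/1500 = 0.1000.
Expected DCO frequency = 0.1120 × 0.1000 ≈ 0.01120; observed = 13/1500 ≈ 0.00867.
Coefficient of coincidence = 0.00867/0.01120 ≈ 0.77.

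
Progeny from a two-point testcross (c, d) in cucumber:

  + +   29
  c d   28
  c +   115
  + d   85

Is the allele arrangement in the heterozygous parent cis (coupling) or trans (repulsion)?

The two most frequent classes are + d (85) and c + (115); these are the parental (non-recombinant) types.
So the F1 carried + d on one chromosome and c + on the other — the recessive alleles are on opposite chromosomes (trans / repulsion).

trans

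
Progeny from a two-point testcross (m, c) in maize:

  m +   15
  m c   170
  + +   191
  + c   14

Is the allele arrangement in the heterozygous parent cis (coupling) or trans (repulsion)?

cis

The two most frequent classes are + + (191) and m c (170); these are the parental (non-recombinant) types.
So the F1 carried + + on one chromosome and m c on the other — the recessive alleles are on the same chromosome (cis / coupling).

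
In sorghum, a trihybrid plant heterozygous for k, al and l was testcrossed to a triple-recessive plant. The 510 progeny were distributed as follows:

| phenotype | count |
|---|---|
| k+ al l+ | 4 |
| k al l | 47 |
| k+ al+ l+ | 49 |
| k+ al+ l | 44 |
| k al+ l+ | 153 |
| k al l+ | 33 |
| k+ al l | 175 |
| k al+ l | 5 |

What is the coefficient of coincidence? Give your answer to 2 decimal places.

0.51

The two most frequent reciprocal classes, k al+ l+ and k+ al l, are the parental types, so the F1 was k al+ l+ / k+ al l.
The two rarest classes, k al+ l and k+ al l+, are the double crossovers. Comparing them with the parentals, only the l allele has switched, so l is the middle locus and the order is al – l – k.
al–l: (77 + 9)/510 = 0.1686; l–k: (96 + 9)/510 = 0.2059.
Expected DCO frequency = 0.1686 × 0.2059 ≈ 0.03471; observed = 9/510 ≈ 0.01765.
Coefficient of coincidence = 0.01765/0.03471 ≈ 0.51.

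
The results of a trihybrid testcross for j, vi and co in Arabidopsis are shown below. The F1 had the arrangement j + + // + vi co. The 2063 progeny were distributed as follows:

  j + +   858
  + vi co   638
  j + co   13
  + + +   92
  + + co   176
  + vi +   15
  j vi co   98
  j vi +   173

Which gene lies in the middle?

The two rarest classes, j + co and + vi +, are the double crossovers. Comparing them with the parentals, only the co allele has switched, so co is the middle locus and the order is vi – co – j.

co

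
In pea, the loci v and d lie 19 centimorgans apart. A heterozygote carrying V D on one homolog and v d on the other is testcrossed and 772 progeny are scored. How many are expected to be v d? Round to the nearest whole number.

A map distance of 19 centimorgans corresponds to a recombination frequency of 0.190.
The F1 is V D / v d, so v d is a parental gamete class with expected frequency (1 − r)/2 = 0.810/2 = 0.4050.
Expected number = 0.4050 × 772 = 312.66 ≈ 313.

313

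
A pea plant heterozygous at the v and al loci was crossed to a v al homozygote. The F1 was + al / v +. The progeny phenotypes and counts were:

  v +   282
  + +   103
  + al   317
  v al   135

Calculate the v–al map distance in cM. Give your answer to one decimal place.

The recombinant classes are + + and v al: 103 + 135 = 238.
Recombination frequency = 238/837 = 0.2843 ≈ 28.4%, i.e. 28.4 cM.

28.4 cM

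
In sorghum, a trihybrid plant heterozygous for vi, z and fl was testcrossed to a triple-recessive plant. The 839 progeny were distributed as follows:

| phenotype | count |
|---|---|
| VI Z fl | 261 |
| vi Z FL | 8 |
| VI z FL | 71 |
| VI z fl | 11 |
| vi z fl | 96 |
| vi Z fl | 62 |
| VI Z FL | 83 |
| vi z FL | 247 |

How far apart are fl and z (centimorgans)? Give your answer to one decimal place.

The two most frequent reciprocal classes, VI Z fl and vi z FL, are the parental types, so the F1 was VI Z fl / vi z FL.
The two rarest classes, VI z fl and vi Z FL, are the double crossovers. Comparing them with the parentals, only the z allele has switched, so z is the middle locus and the order is vi – z – fl.
Crossovers in the z–fl interval produce the single-crossover classes VI Z FL and vi z fl (83 + 96 = 179) plus the double crossovers (19).
RF(z–fl) = (179 + 19) / 839 = 198/839 = 0.2360 → 23.6 centimorgans.

23.6 centimorgans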